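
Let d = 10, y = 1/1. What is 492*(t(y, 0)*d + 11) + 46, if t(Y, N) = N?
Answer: 5458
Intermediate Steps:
y = 1 (y = 1*1 = 1)
492*(t(y, 0)*d + 11) + 46 = 492*(0*10 + 11) + 46 = 492*(0 + 11) + 46 = 492*11 + 46 = 5412 + 46 = 5458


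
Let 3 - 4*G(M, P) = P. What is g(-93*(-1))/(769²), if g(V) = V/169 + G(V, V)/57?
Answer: 999/3797720342 ≈ 2.6305e-7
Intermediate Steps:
G(M, P) = ¾ - P/4
g(V) = 1/76 + 59*V/38532 (g(V) = V/169 + (¾ - V/4)/57 = V*(1/169) + (¾ - V/4)*(1/57) = V/169 + (1/76 - V/228) = 1/76 + 59*V/38532)
g(-93*(-1))/(769²) = (1/76 + 59*(-93*(-1))/38532)/(769²) = (1/76 + (59/38532)*93)/591361 = (1/76 + 1829/12844)*(1/591361) = (999/6422)*(1/591361) = 999/3797720342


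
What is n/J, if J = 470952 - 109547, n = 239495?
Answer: 47899/72281 ≈ 0.66268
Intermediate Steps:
J = 361405
n/J = 239495/361405 = 239495*(1/361405) = 47899/72281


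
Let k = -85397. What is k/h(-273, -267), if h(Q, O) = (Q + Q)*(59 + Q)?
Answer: -6569/8988 ≈ -0.73086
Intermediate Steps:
h(Q, O) = 2*Q*(59 + Q) (h(Q, O) = (2*Q)*(59 + Q) = 2*Q*(59 + Q))
k/h(-273, -267) = -85397*(-1/(546*(59 - 273))) = -85397/(2*(-273)*(-214)) = -85397/116844 = -85397*1/116844 = -6569/8988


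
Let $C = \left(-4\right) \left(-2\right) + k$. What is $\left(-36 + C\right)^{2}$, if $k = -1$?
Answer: $841$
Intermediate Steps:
$C = 7$ ($C = \left(-4\right) \left(-2\right) - 1 = 8 - 1 = 7$)
$\left(-36 + C\right)^{2} = \left(-36 + 7\right)^{2} = \left(-29\right)^{2} = 841$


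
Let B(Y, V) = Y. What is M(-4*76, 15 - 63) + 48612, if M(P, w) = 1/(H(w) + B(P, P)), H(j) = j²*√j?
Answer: 774438938669/15931024 - 36*I*√3/995689 ≈ 48612.0 - 6.2624e-5*I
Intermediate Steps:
H(j) = j^(5/2)
M(P, w) = 1/(P + w^(5/2)) (M(P, w) = 1/(w^(5/2) + P) = 1/(P + w^(5/2)))
M(-4*76, 15 - 63) + 48612 = 1/(-4*76 + (15 - 63)^(5/2)) + 48612 = 1/(-304 + (-48)^(5/2)) + 48612 = 1/(-304 + 9216*I*√3) + 48612 = 48612 + 1/(-304 + 9216*I*√3)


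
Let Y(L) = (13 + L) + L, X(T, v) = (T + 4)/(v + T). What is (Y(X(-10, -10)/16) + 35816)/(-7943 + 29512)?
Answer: 2866323/1725520 ≈ 1.6611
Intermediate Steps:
X(T, v) = (4 + T)/(T + v)
Y(L) = 13 + 2*L
(Y(X(-10, -10)/16) + 35816)/(-7943 + 29512) = ((13 + 2*(((4 - 10)/(-10 - 10))/16)) + 35816)/(-7943 + 29512) = ((13 + 2*((-6/(-20))*(1/16))) + 35816)/21569 = ((13 + 2*(-1/20*(-6)*(1/16))) + 35816)*(1/21569) = ((13 + 2*((3/10)*(1/16))) + 35816)*(1/21569) = ((13 + 2*(3/160)) + 35816)*(1/21569) = ((13 + 3/80) + 35816)*(1/21569) = (1043/80 + 35816)*(1/21569) = (2866323/80)*(1/21569) = 2866323/1725520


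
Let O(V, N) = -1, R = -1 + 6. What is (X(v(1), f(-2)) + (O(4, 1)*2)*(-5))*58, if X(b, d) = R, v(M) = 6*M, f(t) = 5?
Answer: 870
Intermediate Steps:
R = 5
X(b, d) = 5
(X(v(1), f(-2)) + (O(4, 1)*2)*(-5))*58 = (5 - 1*2*(-5))*58 = (5 - 2*(-5))*58 = (5 + 10)*58 = 15*58 = 870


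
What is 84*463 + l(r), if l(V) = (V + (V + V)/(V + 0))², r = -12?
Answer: 38992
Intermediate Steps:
l(V) = (2 + V)² (l(V) = (V + (2*V)/V)² = (V + 2)² = (2 + V)²)
84*463 + l(r) = 84*463 + (2 - 12)² = 38892 + (-10)² = 38892 + 100 = 38992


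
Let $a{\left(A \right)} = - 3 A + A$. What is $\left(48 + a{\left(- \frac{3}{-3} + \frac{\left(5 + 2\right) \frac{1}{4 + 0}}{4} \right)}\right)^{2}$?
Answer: $\frac{130321}{64} \approx 2036.3$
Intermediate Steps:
$a{\left(A \right)} = - 2 A$
$\left(48 + a{\left(- \frac{3}{-3} + \frac{\left(5 + 2\right) \frac{1}{4 + 0}}{4} \right)}\right)^{2} = \left(48 - 2 \left(- \frac{3}{-3} + \frac{\left(5 + 2\right) \frac{1}{4 + 0}}{4}\right)\right)^{2} = \left(48 - 2 \left(\left(-3\right) \left(- \frac{1}{3}\right) + \frac{7}{4} \cdot \frac{1}{4}\right)\right)^{2} = \left(48 - 2 \left(1 + 7 \cdot \frac{1}{4} \cdot \frac{1}{4}\right)\right)^{2} = \left(48 - 2 \left(1 + \frac{7}{4} \cdot \frac{1}{4}\right)\right)^{2} = \left(48 - 2 \left(1 + \frac{7}{16}\right)\right)^{2} = \left(48 - \frac{23}{8}\right)^{2} = \left(\frac{361}{8}\right)^{2} = \frac{130321}{64}$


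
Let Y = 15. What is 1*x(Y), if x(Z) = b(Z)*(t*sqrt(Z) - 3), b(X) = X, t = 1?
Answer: -45 + 15*sqrt(15) ≈ 13.095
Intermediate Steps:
x(Z) = Z*(-3 + sqrt(Z)) (x(Z) = Z*(1*sqrt(Z) - 3) = Z*(sqrt(Z) - 3) = Z*(-3 + sqrt(Z)))
1*x(Y) = 1*(15*(-3 + sqrt(15))) = 1*(-45 + 15*sqrt(15)) = -45 + 15*sqrt(15)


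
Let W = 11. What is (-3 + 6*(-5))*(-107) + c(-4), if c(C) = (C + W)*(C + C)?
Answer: 3475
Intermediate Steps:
c(C) = 2*C*(11 + C) (c(C) = (C + 11)*(C + C) = (11 + C)*(2*C) = 2*C*(11 + C))
(-3 + 6*(-5))*(-107) + c(-4) = (-3 + 6*(-5))*(-107) + 2*(-4)*(11 - 4) = (-3 - 30)*(-107) + 2*(-4)*7 = -33*(-107) - 56 = 3531 - 56 = 3475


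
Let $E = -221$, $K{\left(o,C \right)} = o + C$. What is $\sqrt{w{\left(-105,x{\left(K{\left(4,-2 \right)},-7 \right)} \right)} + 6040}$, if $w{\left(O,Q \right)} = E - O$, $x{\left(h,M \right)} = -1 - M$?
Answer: $2 \sqrt{1481} \approx 76.968$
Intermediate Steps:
$K{\left(o,C \right)} = C + o$
$w{\left(O,Q \right)} = -221 - O$
$\sqrt{w{\left(-105,x{\left(K{\left(4,-2 \right)},-7 \right)} \right)} + 6040} = \sqrt{\left(-221 - -105\right) + 6040} = \sqrt{\left(-221 + 105\right) + 6040} = \sqrt{-116 + 6040} = \sqrt{5924} = 2 \sqrt{1481}$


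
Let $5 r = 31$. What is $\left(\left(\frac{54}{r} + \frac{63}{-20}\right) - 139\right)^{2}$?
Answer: $\frac{6844749289}{384400} \approx 17806.0$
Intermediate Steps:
$r = \frac{31}{5}$ ($r = \frac{1}{5} \cdot 31 = \frac{31}{5} \approx 6.2$)
$\left(\left(\frac{54}{r} + \frac{63}{-20}\right) - 139\right)^{2} = \left(\left(\frac{54}{\frac{31}{5}} + \frac{63}{-20}\right) - 139\right)^{2} = \left(\left(54 \cdot \frac{5}{31} + 63 \left(- \frac{1}{20}\right)\right) - 139\right)^{2} = \left(\left(\frac{270}{31} - \frac{63}{20}\right) - 139\right)^{2} = \left(\frac{3447}{620} - 139\right)^{2} = \left(- \frac{82733}{620}\right)^{2} = \frac{6844749289}{384400}$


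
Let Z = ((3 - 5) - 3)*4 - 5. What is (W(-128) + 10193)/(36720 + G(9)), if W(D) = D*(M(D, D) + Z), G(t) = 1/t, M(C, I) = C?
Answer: 267993/330481 ≈ 0.81092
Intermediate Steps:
Z = -25 (Z = (-2 - 3)*4 - 5 = -5*4 - 5 = -20 - 5 = -25)
W(D) = D*(-25 + D) (W(D) = D*(D - 25) = D*(-25 + D))
(W(-128) + 10193)/(36720 + G(9)) = (-128*(-25 - 128) + 10193)/(36720 + 1/9) = (-128*(-153) + 10193)/(36720 + ⅑) = (19584 + 10193)/(330481/9) = 29777*(9/330481) = 267993/330481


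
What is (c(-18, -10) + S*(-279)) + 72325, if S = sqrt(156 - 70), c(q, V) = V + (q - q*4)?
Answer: 72369 - 279*sqrt(86) ≈ 69782.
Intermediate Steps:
c(q, V) = V - 3*q (c(q, V) = V + (q - 4*q) = V - 3*q)
S = sqrt(86) ≈ 9.2736
(c(-18, -10) + S*(-279)) + 72325 = ((-10 - 3*(-18)) + sqrt(86)*(-279)) + 72325 = ((-10 + 54) - 279*sqrt(86)) + 72325 = (44 - 279*sqrt(86)) + 72325 = 72369 - 279*sqrt(86)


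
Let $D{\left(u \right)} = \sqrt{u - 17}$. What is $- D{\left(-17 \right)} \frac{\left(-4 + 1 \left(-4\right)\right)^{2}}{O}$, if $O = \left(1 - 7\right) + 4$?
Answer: $32 i \sqrt{34} \approx 186.59 i$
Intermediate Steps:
$O = -2$ ($O = -6 + 4 = -2$)
$D{\left(u \right)} = \sqrt{-17 + u}$
$- D{\left(-17 \right)} \frac{\left(-4 + 1 \left(-4\right)\right)^{2}}{O} = - \sqrt{-17 - 17} \frac{\left(-4 + 1 \left(-4\right)\right)^{2}}{-2} = - \sqrt{-34} \left(-4 - 4\right)^{2} \left(- \frac{1}{2}\right) = - i \sqrt{34} \left(-8\right)^{2} \left(- \frac{1}{2}\right) = - i \sqrt{34} \cdot 64 \left(- \frac{1}{2}\right) = - i \sqrt{34} \left(-32\right) = - \left(-32\right) i \sqrt{34} = 32 i \sqrt{34}$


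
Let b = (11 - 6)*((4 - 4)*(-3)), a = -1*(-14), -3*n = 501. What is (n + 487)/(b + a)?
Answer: 160/7 ≈ 22.857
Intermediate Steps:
n = -167 (n = -⅓*501 = -167)
a = 14
b = 0 (b = 5*(0*(-3)) = 5*0 = 0)
(n + 487)/(b + a) = (-167 + 487)/(0 + 14) = 320/14 = 320*(1/14) = 160/7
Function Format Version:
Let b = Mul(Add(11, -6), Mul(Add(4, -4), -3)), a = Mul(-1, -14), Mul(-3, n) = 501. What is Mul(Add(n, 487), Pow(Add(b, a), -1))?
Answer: Rational(160, 7) ≈ 22.857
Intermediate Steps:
n = -167 (n = Mul(Rational(-1, 3), 501) = -167)
a = 14
b = 0 (b = Mul(5, Mul(0, -3)) = Mul(5, 0) = 0)
Mul(Add(n, 487), Pow(Add(b, a), -1)) = Mul(Add(-167, 487), Pow(Add(0, 14), -1)) = Mul(320, Pow(14, -1)) = Mul(320, Rational(1, 14)) = Rational(160, 7)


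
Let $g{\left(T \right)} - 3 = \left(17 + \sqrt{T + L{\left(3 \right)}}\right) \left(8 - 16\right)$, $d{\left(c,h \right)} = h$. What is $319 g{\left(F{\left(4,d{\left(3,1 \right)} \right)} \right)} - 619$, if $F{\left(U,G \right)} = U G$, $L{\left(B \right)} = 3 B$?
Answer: $-43046 - 2552 \sqrt{13} \approx -52247.0$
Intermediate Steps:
$F{\left(U,G \right)} = G U$
$g{\left(T \right)} = -133 - 8 \sqrt{9 + T}$ ($g{\left(T \right)} = 3 + \left(17 + \sqrt{T + 3 \cdot 3}\right) \left(8 - 16\right) = 3 + \left(17 + \sqrt{T + 9}\right) \left(-8\right) = 3 + \left(17 + \sqrt{9 + T}\right) \left(-8\right) = 3 - \left(136 + 8 \sqrt{9 + T}\right) = -133 - 8 \sqrt{9 + T}$)
$319 g{\left(F{\left(4,d{\left(3,1 \right)} \right)} \right)} - 619 = 319 \left(-133 - 8 \sqrt{9 + 1 \cdot 4}\right) - 619 = 319 \left(-133 - 8 \sqrt{9 + 4}\right) - 619 = 319 \left(-133 - 8 \sqrt{13}\right) - 619 = \left(-42427 - 2552 \sqrt{13}\right) - 619 = -43046 - 2552 \sqrt{13}$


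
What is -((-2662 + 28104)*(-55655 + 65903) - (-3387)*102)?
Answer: -261075090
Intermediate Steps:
-((-2662 + 28104)*(-55655 + 65903) - (-3387)*102) = -(25442*10248 - 1*(-345474)) = -(260729616 + 345474) = -1*261075090 = -261075090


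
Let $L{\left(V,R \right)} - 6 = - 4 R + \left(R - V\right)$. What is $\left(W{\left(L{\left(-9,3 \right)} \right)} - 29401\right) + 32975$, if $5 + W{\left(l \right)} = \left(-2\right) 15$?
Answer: $3539$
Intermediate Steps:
$L{\left(V,R \right)} = 6 - V - 3 R$ ($L{\left(V,R \right)} = 6 - \left(V + 3 R\right) = 6 - V - 3 R$)
$W{\left(l \right)} = -35$ ($W{\left(l \right)} = -5 - 30 = -35$)
$\left(W{\left(L{\left(-9,3 \right)} \right)} - 29401\right) + 32975 = \left(-35 - 29401\right) + 32975 = -29436 + 32975 = 3539$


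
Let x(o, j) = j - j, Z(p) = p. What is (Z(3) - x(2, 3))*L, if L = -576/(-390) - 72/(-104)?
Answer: 423/65 ≈ 6.5077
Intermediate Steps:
x(o, j) = 0
L = 141/65 (L = -576*(-1/390) - 72*(-1/104) = 96/65 + 9/13 = 141/65 ≈ 2.1692)
(Z(3) - x(2, 3))*L = (3 - 1*0)*(141/65) = (3 + 0)*(141/65) = 3*(141/65) = 423/65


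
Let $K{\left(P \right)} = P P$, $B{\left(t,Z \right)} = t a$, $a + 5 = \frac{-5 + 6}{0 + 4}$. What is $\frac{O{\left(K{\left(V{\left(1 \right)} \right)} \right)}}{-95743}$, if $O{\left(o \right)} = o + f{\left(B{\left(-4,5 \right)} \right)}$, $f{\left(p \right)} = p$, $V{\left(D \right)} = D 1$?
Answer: $- \frac{20}{95743} \approx -0.00020889$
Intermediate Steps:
$a = - \frac{19}{4}$ ($a = -5 + \frac{-5 + 6}{0 + 4} = -5 + 1 \cdot \frac{1}{4} = -5 + \frac{1}{4} = - \frac{19}{4} \approx -4.75$)
$V{\left(D \right)} = D$
$B{\left(t,Z \right)} = - \frac{19 t}{4}$ ($B{\left(t,Z \right)} = t \left(- \frac{19}{4}\right) = - \frac{19 t}{4}$)
$K{\left(P \right)} = P^{2}$
$O{\left(o \right)} = 19 + o$ ($O{\left(o \right)} = o - -19 = o + 19 = 19 + o$)
$\frac{O{\left(K{\left(V{\left(1 \right)} \right)} \right)}}{-95743} = \frac{19 + 1^{2}}{-95743} = \left(19 + 1\right) \left(- \frac{1}{95743}\right) = 20 \left(- \frac{1}{95743}\right) = - \frac{20}{95743}$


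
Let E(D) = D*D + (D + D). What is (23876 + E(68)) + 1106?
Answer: 29742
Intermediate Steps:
E(D) = D**2 + 2*D
(23876 + E(68)) + 1106 = (23876 + 68*(2 + 68)) + 1106 = (23876 + 68*70) + 1106 = (23876 + 4760) + 1106 = 28636 + 1106 = 29742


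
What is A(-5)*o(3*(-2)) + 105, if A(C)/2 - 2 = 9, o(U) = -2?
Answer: 61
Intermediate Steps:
A(C) = 22 (A(C) = 4 + 2*9 = 4 + 18 = 22)
A(-5)*o(3*(-2)) + 105 = 22*(-2) + 105 = -44 + 105 = 61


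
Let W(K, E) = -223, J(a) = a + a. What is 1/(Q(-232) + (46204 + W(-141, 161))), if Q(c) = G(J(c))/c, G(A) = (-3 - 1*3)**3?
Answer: 29/1333476 ≈ 2.1748e-5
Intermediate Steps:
J(a) = 2*a
G(A) = -216 (G(A) = (-3 - 3)**3 = (-6)**3 = -216)
Q(c) = -216/c
1/(Q(-232) + (46204 + W(-141, 161))) = 1/(-216/(-232) + (46204 - 223)) = 1/(-216*(-1/232) + 45981) = 1/(27/29 + 45981) = 1/(1333476/29) = 29/1333476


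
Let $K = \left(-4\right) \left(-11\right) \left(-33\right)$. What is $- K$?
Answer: $1452$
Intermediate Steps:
$K = -1452$ ($K = 44 \left(-33\right) = -1452$)
$- K = \left(-1\right) \left(-1452\right) = 1452$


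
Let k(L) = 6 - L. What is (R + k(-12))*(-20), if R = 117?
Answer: -2700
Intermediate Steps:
(R + k(-12))*(-20) = (117 + (6 - 1*(-12)))*(-20) = (117 + (6 + 12))*(-20) = (117 + 18)*(-20) = 135*(-20) = -2700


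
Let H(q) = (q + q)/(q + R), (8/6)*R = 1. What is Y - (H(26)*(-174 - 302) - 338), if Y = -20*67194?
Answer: -143659986/107 ≈ -1.3426e+6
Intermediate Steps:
R = ¾ (R = (¾)*1 = ¾ ≈ 0.75000)
H(q) = 2*q/(¾ + q) (H(q) = (q + q)/(q + ¾) = (2*q)/(¾ + q) = 2*q/(¾ + q))
Y = -1343880
Y - (H(26)*(-174 - 302) - 338) = -1343880 - ((8*26/(3 + 4*26))*(-174 - 302) - 338) = -1343880 - ((8*26/(3 + 104))*(-476) - 338) = -1343880 - ((8*26/107)*(-476) - 338) = -1343880 - ((8*26*(1/107))*(-476) - 338) = -1343880 - ((208/107)*(-476) - 338) = -1343880 - (-99008/107 - 338) = -1343880 - 1*(-135174/107) = -1343880 + 135174/107 = -143659986/107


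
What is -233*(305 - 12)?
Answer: -68269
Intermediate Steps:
-233*(305 - 12) = -233*293 = -68269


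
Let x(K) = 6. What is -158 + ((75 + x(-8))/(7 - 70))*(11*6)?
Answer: -1700/7 ≈ -242.86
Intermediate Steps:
-158 + ((75 + x(-8))/(7 - 70))*(11*6) = -158 + ((75 + 6)/(7 - 70))*(11*6) = -158 + (81/(-63))*66 = -158 + (81*(-1/63))*66 = -158 - 9/7*66 = -158 - 594/7 = -1700/7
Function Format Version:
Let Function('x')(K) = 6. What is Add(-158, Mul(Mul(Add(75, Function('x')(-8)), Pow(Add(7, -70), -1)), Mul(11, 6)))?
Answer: Rational(-1700, 7) ≈ -242.86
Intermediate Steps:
Add(-158, Mul(Mul(Add(75, Function('x')(-8)), Pow(Add(7, -70), -1)), Mul(11, 6))) = Add(-158, Mul(Mul(Add(75, 6), Pow(Add(7, -70), -1)), Mul(11, 6))) = Add(-158, Mul(Mul(81, Pow(-63, -1)), 66)) = Add(-158, Mul(Mul(81, Rational(-1, 63)), 66)) = Add(-158, Mul(Rational(-9, 7), 66)) = Add(-158, Rational(-594, 7)) = Rational(-1700, 7)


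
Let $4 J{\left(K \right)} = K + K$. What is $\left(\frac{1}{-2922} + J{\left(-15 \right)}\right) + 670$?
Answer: $\frac{967912}{1461} \approx 662.5$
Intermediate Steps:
$J{\left(K \right)} = \frac{K}{2}$ ($J{\left(K \right)} = \frac{K + K}{4} = \frac{2 K}{4} = \frac{K}{2}$)
$\left(\frac{1}{-2922} + J{\left(-15 \right)}\right) + 670 = \left(\frac{1}{-2922} + \frac{1}{2} \left(-15\right)\right) + 670 = \left(- \frac{1}{2922} - \frac{15}{2}\right) + 670 = - \frac{10958}{1461} + 670 = \frac{967912}{1461}$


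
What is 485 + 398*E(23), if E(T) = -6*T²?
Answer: -1262767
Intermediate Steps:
485 + 398*E(23) = 485 + 398*(-6*23²) = 485 + 398*(-6*529) = 485 + 398*(-3174) = 485 - 1263252 = -1262767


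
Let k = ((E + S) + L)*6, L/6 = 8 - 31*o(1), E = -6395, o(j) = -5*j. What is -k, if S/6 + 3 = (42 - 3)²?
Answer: -22146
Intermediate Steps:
S = 9108 (S = -18 + 6*(42 - 3)² = -18 + 6*39² = -18 + 6*1521 = -18 + 9126 = 9108)
L = 978 (L = 6*(8 - (-155)) = 6*(8 - 31*(-5)) = 6*(8 + 155) = 6*163 = 978)
k = 22146 (k = ((-6395 + 9108) + 978)*6 = (2713 + 978)*6 = 3691*6 = 22146)
-k = -1*22146 = -22146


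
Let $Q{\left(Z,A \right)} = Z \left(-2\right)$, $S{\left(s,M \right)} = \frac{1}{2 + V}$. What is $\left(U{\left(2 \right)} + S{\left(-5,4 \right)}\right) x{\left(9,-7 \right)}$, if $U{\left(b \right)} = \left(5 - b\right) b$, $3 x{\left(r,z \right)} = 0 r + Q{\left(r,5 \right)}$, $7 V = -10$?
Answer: $- \frac{93}{2} \approx -46.5$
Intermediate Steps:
$V = - \frac{10}{7}$ ($V = \frac{1}{7} \left(-10\right) = - \frac{10}{7} \approx -1.4286$)
$S{\left(s,M \right)} = \frac{7}{4}$ ($S{\left(s,M \right)} = \frac{1}{2 - \frac{10}{7}} = \frac{1}{\frac{4}{7}} = \frac{7}{4}$)
$Q{\left(Z,A \right)} = - 2 Z$
$x{\left(r,z \right)} = - \frac{2 r}{3}$ ($x{\left(r,z \right)} = \frac{0 r - 2 r}{3} = \frac{0 - 2 r}{3} = \frac{\left(-2\right) r}{3} = - \frac{2 r}{3}$)
$U{\left(b \right)} = b \left(5 - b\right)$
$\left(U{\left(2 \right)} + S{\left(-5,4 \right)}\right) x{\left(9,-7 \right)} = \left(2 \left(5 - 2\right) + \frac{7}{4}\right) \left(\left(- \frac{2}{3}\right) 9\right) = \left(2 \left(5 - 2\right) + \frac{7}{4}\right) \left(-6\right) = \left(2 \cdot 3 + \frac{7}{4}\right) \left(-6\right) = \left(6 + \frac{7}{4}\right) \left(-6\right) = \frac{31}{4} \left(-6\right) = - \frac{93}{2}$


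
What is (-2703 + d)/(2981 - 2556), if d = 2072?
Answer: -631/425 ≈ -1.4847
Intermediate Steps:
(-2703 + d)/(2981 - 2556) = (-2703 + 2072)/(2981 - 2556) = -631/425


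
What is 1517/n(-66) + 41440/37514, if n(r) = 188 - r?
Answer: 33717249/4764278 ≈ 7.0771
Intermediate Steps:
1517/n(-66) + 41440/37514 = 1517/(188 - 1*(-66)) + 41440/37514 = 1517/(188 + 66) + 41440*(1/37514) = 1517/254 + 20720/18757 = 33717249/4764278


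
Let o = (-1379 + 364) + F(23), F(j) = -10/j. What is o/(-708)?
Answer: 7785/5428 ≈ 1.4342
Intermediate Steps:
o = -23355/23 (o = (-1379 + 364) - 10/23 = -1015 - 10*1/23 = -1015 - 10/23 = -23355/23 ≈ -1015.4)
o/(-708) = -23355/23/(-708) = -23355/23*(-1/708) = 7785/5428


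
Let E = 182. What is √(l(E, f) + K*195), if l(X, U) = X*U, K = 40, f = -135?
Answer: I*√16770 ≈ 129.5*I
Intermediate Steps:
l(X, U) = U*X
√(l(E, f) + K*195) = √(-135*182 + 40*195) = √(-24570 + 7800) = √(-16770) = I*√16770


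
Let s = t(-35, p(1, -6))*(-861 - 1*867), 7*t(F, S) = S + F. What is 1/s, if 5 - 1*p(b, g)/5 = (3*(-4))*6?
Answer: -1/86400 ≈ -1.1574e-5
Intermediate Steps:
p(b, g) = 385 (p(b, g) = 25 - 5*3*(-4)*6 = 25 - (-60)*6 = 25 - 5*(-72) = 25 + 360 = 385)
t(F, S) = F/7 + S/7 (t(F, S) = (S + F)/7 = (F + S)/7 = F/7 + S/7)
s = -86400 (s = ((⅐)*(-35) + (⅐)*385)*(-861 - 1*867) = (-5 + 55)*(-861 - 867) = 50*(-1728) = -86400)
1/s = 1/(-86400) = -1/86400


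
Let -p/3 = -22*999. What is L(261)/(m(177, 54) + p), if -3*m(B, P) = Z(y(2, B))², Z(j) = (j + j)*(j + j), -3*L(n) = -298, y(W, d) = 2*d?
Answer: -149/125632699947 ≈ -1.1860e-9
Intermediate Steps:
L(n) = 298/3 (L(n) = -⅓*(-298) = 298/3)
Z(j) = 4*j² (Z(j) = (2*j)*(2*j) = 4*j²)
p = 65934 (p = -(-66)*999 = -3*(-21978) = 65934)
m(B, P) = -256*B⁴/3
L(261)/(m(177, 54) + p) = 298/(3*(-256/3*177⁴ + 65934)) = 298/(3*(-256/3*981506241 + 65934)) = 298/(3*(-83755199232 + 65934)) = (298/3)/(-83755133298) = (298/3)*(-1/83755133298) = -149/125632699947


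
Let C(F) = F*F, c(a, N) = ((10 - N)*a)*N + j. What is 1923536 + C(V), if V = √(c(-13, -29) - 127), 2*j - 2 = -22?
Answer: 1938102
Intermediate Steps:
j = -10 (j = 1 + (½)*(-22) = 1 - 11 = -10)
c(a, N) = -10 + N*a*(10 - N) (c(a, N) = ((10 - N)*a)*N - 10 = (a*(10 - N))*N - 10 = N*a*(10 - N) - 10 = -10 + N*a*(10 - N))
V = √14566 (V = √((-10 - 1*(-13)*(-29)² + 10*(-29)*(-13)) - 127) = √((-10 - 1*(-13)*841 + 3770) - 127) = √((-10 + 10933 + 3770) - 127) = √(14693 - 127) = √14566 ≈ 120.69)
C(F) = F²
1923536 + C(V) = 1923536 + (√14566)² = 1923536 + 14566 = 1938102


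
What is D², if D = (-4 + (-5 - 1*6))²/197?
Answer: 50625/38809 ≈ 1.3045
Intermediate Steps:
D = 225/197 (D = (-4 + (-5 - 6))²*(1/197) = (-4 - 11)²*(1/197) = (-15)²*(1/197) = 225*(1/197) = 225/197 ≈ 1.1421)
D² = (225/197)² = 50625/38809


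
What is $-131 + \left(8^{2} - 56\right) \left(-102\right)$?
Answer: $-947$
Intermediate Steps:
$-131 + \left(8^{2} - 56\right) \left(-102\right) = -131 + \left(64 - 56\right) \left(-102\right) = -131 + 8 \left(-102\right) = -131 - 816 = -947$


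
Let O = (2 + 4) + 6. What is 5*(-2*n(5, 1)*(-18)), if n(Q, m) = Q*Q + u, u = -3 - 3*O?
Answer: -2520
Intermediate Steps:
O = 12 (O = 6 + 6 = 12)
u = -39 (u = -3 - 3*12 = -3 - 36 = -39)
n(Q, m) = -39 + Q**2 (n(Q, m) = Q*Q - 39 = Q**2 - 39 = -39 + Q**2)
5*(-2*n(5, 1)*(-18)) = 5*(-2*(-39 + 5**2)*(-18)) = 5*(-2*(-39 + 25)*(-18)) = 5*(-2*(-14)*(-18)) = 5*(28*(-18)) = 5*(-504) = -2520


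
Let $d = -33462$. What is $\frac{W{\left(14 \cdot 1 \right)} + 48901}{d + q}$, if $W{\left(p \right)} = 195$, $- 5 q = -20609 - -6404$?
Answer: $- \frac{49096}{30621} \approx -1.6033$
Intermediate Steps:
$q = 2841$ ($q = - \frac{-20609 - -6404}{5} = - \frac{-20609 + 6404}{5} = \left(- \frac{1}{5}\right) \left(-14205\right) = 2841$)
$\frac{W{\left(14 \cdot 1 \right)} + 48901}{d + q} = \frac{195 + 48901}{-33462 + 2841} = \frac{49096}{-30621} = 49096 \left(- \frac{1}{30621}\right) = - \frac{49096}{30621}$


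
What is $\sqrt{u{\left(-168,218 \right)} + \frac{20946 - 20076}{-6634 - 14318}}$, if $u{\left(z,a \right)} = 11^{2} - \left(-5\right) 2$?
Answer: $\frac{\sqrt{44358779}}{582} \approx 11.444$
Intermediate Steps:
$u{\left(z,a \right)} = 131$ ($u{\left(z,a \right)} = 121 - -10 = 121 + 10 = 131$)
$\sqrt{u{\left(-168,218 \right)} + \frac{20946 - 20076}{-6634 - 14318}} = \sqrt{131 + \frac{20946 - 20076}{-6634 - 14318}} = \sqrt{131 + \frac{870}{-20952}} = \sqrt{131 + 870 \left(- \frac{1}{20952}\right)} = \sqrt{131 - \frac{145}{3492}} = \sqrt{\frac{457307}{3492}} = \frac{\sqrt{44358779}}{582}$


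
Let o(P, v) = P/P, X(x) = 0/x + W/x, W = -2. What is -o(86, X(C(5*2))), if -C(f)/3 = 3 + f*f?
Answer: -1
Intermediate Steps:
C(f) = -9 - 3*f² (C(f) = -3*(3 + f*f) = -3*(3 + f²) = -9 - 3*f²)
X(x) = -2/x (X(x) = 0/x - 2/x = 0 - 2/x = -2/x)
o(P, v) = 1
-o(86, X(C(5*2))) = -1*1 = -1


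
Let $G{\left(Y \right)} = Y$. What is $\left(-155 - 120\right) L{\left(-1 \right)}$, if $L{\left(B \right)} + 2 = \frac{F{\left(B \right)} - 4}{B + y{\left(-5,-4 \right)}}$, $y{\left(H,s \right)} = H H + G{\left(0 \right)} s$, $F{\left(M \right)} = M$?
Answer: $\frac{14575}{24} \approx 607.29$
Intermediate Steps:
$y{\left(H,s \right)} = H^{2}$ ($y{\left(H,s \right)} = H H + 0 s = H^{2} + 0 = H^{2}$)
$L{\left(B \right)} = -2 + \frac{-4 + B}{25 + B}$ ($L{\left(B \right)} = -2 + \frac{B - 4}{B + \left(-5\right)^{2}} = -2 + \frac{-4 + B}{B + 25} = -2 + \frac{-4 + B}{25 + B}$)
$\left(-155 - 120\right) L{\left(-1 \right)} = \left(-155 - 120\right) \frac{-54 - -1}{25 - 1} = - 275 \frac{-54 + 1}{24} = - 275 \cdot \frac{1}{24} \left(-53\right) = \left(-275\right) \left(- \frac{53}{24}\right) = \frac{14575}{24}$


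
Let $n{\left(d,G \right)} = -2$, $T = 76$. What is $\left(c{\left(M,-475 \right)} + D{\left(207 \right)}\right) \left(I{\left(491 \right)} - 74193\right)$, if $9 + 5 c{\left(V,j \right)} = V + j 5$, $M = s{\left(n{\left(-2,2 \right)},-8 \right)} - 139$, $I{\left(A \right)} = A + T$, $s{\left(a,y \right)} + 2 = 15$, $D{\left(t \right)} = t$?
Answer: $21719670$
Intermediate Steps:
$s{\left(a,y \right)} = 13$ ($s{\left(a,y \right)} = -2 + 15 = 13$)
$I{\left(A \right)} = 76 + A$ ($I{\left(A \right)} = A + 76 = 76 + A$)
$M = -126$ ($M = 13 - 139 = -126$)
$c{\left(V,j \right)} = - \frac{9}{5} + j + \frac{V}{5}$ ($c{\left(V,j \right)} = - \frac{9}{5} + \frac{V + j 5}{5} = - \frac{9}{5} + \frac{V + 5 j}{5} = - \frac{9}{5} + \left(j + \frac{V}{5}\right) = - \frac{9}{5} + j + \frac{V}{5}$)
$\left(c{\left(M,-475 \right)} + D{\left(207 \right)}\right) \left(I{\left(491 \right)} - 74193\right) = \left(\left(- \frac{9}{5} - 475 + \frac{1}{5} \left(-126\right)\right) + 207\right) \left(\left(76 + 491\right) - 74193\right) = \left(\left(- \frac{9}{5} - 475 - \frac{126}{5}\right) + 207\right) \left(567 - 74193\right) = \left(-502 + 207\right) \left(-73626\right) = \left(-295\right) \left(-73626\right) = 21719670$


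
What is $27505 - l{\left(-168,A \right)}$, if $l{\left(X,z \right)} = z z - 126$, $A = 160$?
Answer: $2031$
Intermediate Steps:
$l{\left(X,z \right)} = -126 + z^{2}$ ($l{\left(X,z \right)} = z^{2} - 126 = -126 + z^{2}$)
$27505 - l{\left(-168,A \right)} = 27505 - \left(-126 + 160^{2}\right) = 27505 - \left(-126 + 25600\right) = 27505 - 25474 = 2031$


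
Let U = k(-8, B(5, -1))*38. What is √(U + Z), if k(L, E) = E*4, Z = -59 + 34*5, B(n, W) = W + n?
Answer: √719 ≈ 26.814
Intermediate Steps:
Z = 111 (Z = -59 + 170 = 111)
k(L, E) = 4*E
U = 608 (U = (4*(-1 + 5))*38 = (4*4)*38 = 16*38 = 608)
√(U + Z) = √(608 + 111) = √719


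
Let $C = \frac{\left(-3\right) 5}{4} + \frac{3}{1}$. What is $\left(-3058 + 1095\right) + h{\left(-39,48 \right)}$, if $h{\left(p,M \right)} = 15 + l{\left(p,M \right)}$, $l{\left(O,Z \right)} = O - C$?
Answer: $- \frac{7945}{4} \approx -1986.3$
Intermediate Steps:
$C = - \frac{3}{4}$ ($C = \left(-15\right) \frac{1}{4} + 3 \cdot 1 = - \frac{15}{4} + 3 = - \frac{3}{4} \approx -0.75$)
$l{\left(O,Z \right)} = \frac{3}{4} + O$ ($l{\left(O,Z \right)} = O - - \frac{3}{4} = O + \frac{3}{4} = \frac{3}{4} + O$)
$h{\left(p,M \right)} = \frac{63}{4} + p$ ($h{\left(p,M \right)} = 15 + \left(\frac{3}{4} + p\right) = \frac{63}{4} + p$)
$\left(-3058 + 1095\right) + h{\left(-39,48 \right)} = \left(-3058 + 1095\right) + \left(\frac{63}{4} - 39\right) = -1963 - \frac{93}{4} = - \frac{7945}{4}$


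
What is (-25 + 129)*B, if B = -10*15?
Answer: -15600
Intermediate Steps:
B = -150
(-25 + 129)*B = (-25 + 129)*(-150) = 104*(-150) = -15600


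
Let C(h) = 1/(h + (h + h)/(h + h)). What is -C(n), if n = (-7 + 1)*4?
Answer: 1/23 ≈ 0.043478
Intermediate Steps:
n = -24 (n = -6*4 = -24)
C(h) = 1/(1 + h) (C(h) = 1/(h + (2*h)/((2*h))) = 1/(h + (2*h)*(1/(2*h))) = 1/(h + 1) = 1/(1 + h))
-C(n) = -1/(1 - 24) = -1/(-23) = -1*(-1/23) = 1/23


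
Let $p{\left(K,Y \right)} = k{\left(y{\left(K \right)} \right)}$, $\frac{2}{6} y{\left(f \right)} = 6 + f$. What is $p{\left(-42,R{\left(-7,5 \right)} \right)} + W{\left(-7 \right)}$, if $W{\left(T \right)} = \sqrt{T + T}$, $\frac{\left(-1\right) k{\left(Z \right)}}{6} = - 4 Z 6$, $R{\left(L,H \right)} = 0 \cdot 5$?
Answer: $-15552 + i \sqrt{14} \approx -15552.0 + 3.7417 i$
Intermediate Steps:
$R{\left(L,H \right)} = 0$
$y{\left(f \right)} = 18 + 3 f$ ($y{\left(f \right)} = 3 \left(6 + f\right) = 18 + 3 f$)
$k{\left(Z \right)} = 144 Z$ ($k{\left(Z \right)} = - 6 - 4 Z 6 = - 6 \left(- 24 Z\right) = 144 Z$)
$p{\left(K,Y \right)} = 2592 + 432 K$ ($p{\left(K,Y \right)} = 144 \left(18 + 3 K\right) = 2592 + 432 K$)
$W{\left(T \right)} = \sqrt{2} \sqrt{T}$ ($W{\left(T \right)} = \sqrt{2 T} = \sqrt{2} \sqrt{T}$)
$p{\left(-42,R{\left(-7,5 \right)} \right)} + W{\left(-7 \right)} = \left(2592 + 432 \left(-42\right)\right) + \sqrt{2} \sqrt{-7} = \left(2592 - 18144\right) + \sqrt{2} i \sqrt{7} = -15552 + i \sqrt{14}$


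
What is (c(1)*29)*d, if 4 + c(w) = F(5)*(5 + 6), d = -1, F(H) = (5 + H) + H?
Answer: -4669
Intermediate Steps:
F(H) = 5 + 2*H
c(w) = 161 (c(w) = -4 + (5 + 2*5)*(5 + 6) = -4 + (5 + 10)*11 = -4 + 15*11 = -4 + 165 = 161)
(c(1)*29)*d = (161*29)*(-1) = 4669*(-1) = -4669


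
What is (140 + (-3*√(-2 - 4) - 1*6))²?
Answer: 17902 - 804*I*√6 ≈ 17902.0 - 1969.4*I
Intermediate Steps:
(140 + (-3*√(-2 - 4) - 1*6))² = (140 + (-3*I*√6 - 6))² = (140 + (-6 - 3*I*√6))² = (134 - 3*I*√6)²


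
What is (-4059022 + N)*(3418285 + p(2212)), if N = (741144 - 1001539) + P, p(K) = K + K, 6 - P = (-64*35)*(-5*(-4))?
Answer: -14630749541199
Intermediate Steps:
P = 44806 (P = 6 - (-64*35)*(-5*(-4)) = 6 - (-2240)*20 = 6 - 1*(-44800) = 6 + 44800 = 44806)
p(K) = 2*K
N = -215589 (N = (741144 - 1001539) + 44806 = -260395 + 44806 = -215589)
(-4059022 + N)*(3418285 + p(2212)) = (-4059022 - 215589)*(3418285 + 2*2212) = -4274611*(3418285 + 4424) = -4274611*3422709 = -14630749541199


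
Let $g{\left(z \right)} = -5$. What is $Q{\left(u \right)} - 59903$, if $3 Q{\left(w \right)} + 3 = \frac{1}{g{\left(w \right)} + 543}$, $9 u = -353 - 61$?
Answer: $- \frac{96685055}{1614} \approx -59904.0$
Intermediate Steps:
$u = -46$ ($u = \frac{-353 - 61}{9} = \frac{1}{9} \left(-414\right) = -46$)
$Q{\left(w \right)} = - \frac{1613}{1614}$ ($Q{\left(w \right)} = -1 + \frac{1}{3 \left(-5 + 543\right)} = -1 + \frac{1}{3 \cdot 538} = -1 + \frac{1}{3} \cdot \frac{1}{538} = -1 + \frac{1}{1614} = - \frac{1613}{1614}$)
$Q{\left(u \right)} - 59903 = - \frac{1613}{1614} - 59903 = - \frac{96685055}{1614}$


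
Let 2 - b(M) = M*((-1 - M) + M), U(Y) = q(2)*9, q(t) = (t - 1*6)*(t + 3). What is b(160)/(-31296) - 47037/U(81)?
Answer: 20445011/78240 ≈ 261.31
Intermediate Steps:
q(t) = (-6 + t)*(3 + t) (q(t) = (t - 6)*(3 + t) = (-6 + t)*(3 + t))
U(Y) = -180 (U(Y) = (-18 + 2² - 3*2)*9 = (-18 + 4 - 6)*9 = -20*9 = -180)
b(M) = 2 + M (b(M) = 2 - M*((-1 - M) + M) = 2 - M*(-1) = 2 - (-1)*M = 2 + M)
b(160)/(-31296) - 47037/U(81) = (2 + 160)/(-31296) - 47037/(-180) = 162*(-1/31296) - 47037*(-1/180) = -27/5216 + 15679/60 = 20445011/78240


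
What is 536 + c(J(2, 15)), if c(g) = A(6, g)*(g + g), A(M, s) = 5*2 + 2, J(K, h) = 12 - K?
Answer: 776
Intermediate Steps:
A(M, s) = 12 (A(M, s) = 10 + 2 = 12)
c(g) = 24*g (c(g) = 12*(g + g) = 12*(2*g) = 24*g)
536 + c(J(2, 15)) = 536 + 24*(12 - 1*2) = 536 + 24*(12 - 2) = 536 + 24*10 = 536 + 240 = 776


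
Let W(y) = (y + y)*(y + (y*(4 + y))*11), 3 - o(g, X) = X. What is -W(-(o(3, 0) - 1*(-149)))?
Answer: 75180416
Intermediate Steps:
o(g, X) = 3 - X
W(y) = 2*y*(y + 11*y*(4 + y)) (W(y) = (2*y)*(y + 11*y*(4 + y)) = 2*y*(y + 11*y*(4 + y)))
-W(-(o(3, 0) - 1*(-149))) = -(-((3 - 1*0) - 1*(-149)))²*(90 + 22*(-((3 - 1*0) - 1*(-149)))) = -(-((3 + 0) + 149))²*(90 + 22*(-((3 + 0) + 149))) = -(-(3 + 149))²*(90 + 22*(-(3 + 149))) = -(-1*152)²*(90 + 22*(-1*152)) = -(-152)²*(90 + 22*(-152)) = -23104*(90 - 3344) = -23104*(-3254) = -1*(-75180416) = 75180416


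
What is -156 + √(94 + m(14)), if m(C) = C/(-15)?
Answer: -156 + 2*√5235/15 ≈ -146.35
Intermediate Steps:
m(C) = -C/15 (m(C) = C*(-1/15) = -C/15)
-156 + √(94 + m(14)) = -156 + √(94 - 1/15*14) = -156 + √(94 - 14/15) = -156 + √(1396/15) = -156 + 2*√5235/15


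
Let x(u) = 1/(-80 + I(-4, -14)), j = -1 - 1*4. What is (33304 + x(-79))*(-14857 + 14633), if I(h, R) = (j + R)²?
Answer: -2096287200/281 ≈ -7.4601e+6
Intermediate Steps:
j = -5 (j = -1 - 4 = -5)
I(h, R) = (-5 + R)²
x(u) = 1/281 (x(u) = 1/(-80 + (-5 - 14)²) = 1/(-80 + (-19)²) = 1/(-80 + 361) = 1/281)
(33304 + x(-79))*(-14857 + 14633) = (33304 + 1/281)*(-14857 + 14633) = (9358425/281)*(-224) = -2096287200/281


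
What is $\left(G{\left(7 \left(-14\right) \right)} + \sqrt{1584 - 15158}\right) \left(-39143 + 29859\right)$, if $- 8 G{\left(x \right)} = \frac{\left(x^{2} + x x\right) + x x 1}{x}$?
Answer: $-341187 - 9284 i \sqrt{13574} \approx -3.4119 \cdot 10^{5} - 1.0817 \cdot 10^{6} i$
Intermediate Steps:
$G{\left(x \right)} = - \frac{3 x}{8}$ ($G{\left(x \right)} = - \frac{\left(\left(x^{2} + x x\right) + x x 1\right) \frac{1}{x}}{8} = - \frac{\left(\left(x^{2} + x^{2}\right) + x^{2} \cdot 1\right) \frac{1}{x}}{8} = - \frac{\left(2 x^{2} + x^{2}\right) \frac{1}{x}}{8} = - \frac{3 x^{2} \frac{1}{x}}{8} = - \frac{3 x}{8}$)
$\left(G{\left(7 \left(-14\right) \right)} + \sqrt{1584 - 15158}\right) \left(-39143 + 29859\right) = \left(- \frac{3 \cdot 7 \left(-14\right)}{8} + \sqrt{1584 - 15158}\right) \left(-39143 + 29859\right) = \left(\left(- \frac{3}{8}\right) \left(-98\right) + \sqrt{-13574}\right) \left(-9284\right) = \left(\frac{147}{4} + i \sqrt{13574}\right) \left(-9284\right) = -341187 - 9284 i \sqrt{13574}$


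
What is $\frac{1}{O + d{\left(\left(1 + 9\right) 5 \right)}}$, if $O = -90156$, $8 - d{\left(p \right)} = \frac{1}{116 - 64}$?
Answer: $- \frac{52}{4687697} \approx -1.1093 \cdot 10^{-5}$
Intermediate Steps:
$d{\left(p \right)} = \frac{415}{52}$ ($d{\left(p \right)} = 8 - \frac{1}{116 - 64} = 8 - \frac{1}{52} = \frac{415}{52}$)
$\frac{1}{O + d{\left(\left(1 + 9\right) 5 \right)}} = \frac{1}{-90156 + \frac{415}{52}} = \frac{1}{- \frac{4687697}{52}} = - \frac{52}{4687697}$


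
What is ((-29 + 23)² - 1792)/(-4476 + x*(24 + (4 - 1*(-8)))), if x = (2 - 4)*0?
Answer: 439/1119 ≈ 0.39231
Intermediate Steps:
x = 0 (x = -2*0 = 0)
((-29 + 23)² - 1792)/(-4476 + x*(24 + (4 - 1*(-8)))) = ((-29 + 23)² - 1792)/(-4476 + 0*(24 + (4 - 1*(-8)))) = ((-6)² - 1792)/(-4476 + 0*(24 + (4 + 8))) = (36 - 1792)/(-4476 + 0*(24 + 12)) = -1756/(-4476 + 0*36) = -1756/(-4476 + 0) = -1756/(-4476) = -1756*(-1/4476) = 439/1119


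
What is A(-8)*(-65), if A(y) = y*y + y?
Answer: -3640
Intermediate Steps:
A(y) = y + y**2 (A(y) = y**2 + y = y + y**2)
A(-8)*(-65) = -8*(1 - 8)*(-65) = -8*(-7)*(-65) = 56*(-65) = -3640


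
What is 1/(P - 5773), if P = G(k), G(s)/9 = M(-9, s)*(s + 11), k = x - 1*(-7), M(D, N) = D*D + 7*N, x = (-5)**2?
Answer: 1/112262 ≈ 8.9077e-6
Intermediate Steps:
x = 25
M(D, N) = D**2 + 7*N
k = 32 (k = 25 - 1*(-7) = 25 + 7 = 32)
G(s) = 9*(11 + s)*(81 + 7*s) (G(s) = 9*(((-9)**2 + 7*s)*(s + 11)) = 9*((81 + 7*s)*(11 + s)) = 9*((11 + s)*(81 + 7*s)) = 9*(11 + s)*(81 + 7*s))
P = 118035 (P = 9*(11 + 32)*(81 + 7*32) = 9*43*(81 + 224) = 9*43*305 = 118035)
1/(P - 5773) = 1/(118035 - 5773) = 1/112262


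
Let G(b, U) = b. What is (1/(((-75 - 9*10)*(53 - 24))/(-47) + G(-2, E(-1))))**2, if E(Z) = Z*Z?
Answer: 2209/22005481 ≈ 0.00010038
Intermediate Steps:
E(Z) = Z**2
(1/(((-75 - 9*10)*(53 - 24))/(-47) + G(-2, E(-1))))**2 = (1/(((-75 - 9*10)*(53 - 24))/(-47) - 2))**2 = (1/(((-75 - 90)*29)*(-1/47) - 2))**2 = (1/(-165*29*(-1/47) - 2))**2 = (1/(-4785*(-1/47) - 2))**2 = (1/(4785/47 - 2))**2 = (1/(4691/47))**2 = (47/4691)**2 = 2209/22005481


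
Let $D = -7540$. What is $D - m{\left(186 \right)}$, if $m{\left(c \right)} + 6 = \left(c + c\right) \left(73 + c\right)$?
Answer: $-103882$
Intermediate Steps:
$m{\left(c \right)} = -6 + 2 c \left(73 + c\right)$ ($m{\left(c \right)} = -6 + \left(c + c\right) \left(73 + c\right) = -6 + 2 c \left(73 + c\right)$)
$D - m{\left(186 \right)} = -7540 - \left(-6 + 2 \cdot 186^{2} + 146 \cdot 186\right) = -7540 - \left(-6 + 2 \cdot 34596 + 27156\right) = -7540 - \left(-6 + 69192 + 27156\right) = -7540 - 96342 = -103882$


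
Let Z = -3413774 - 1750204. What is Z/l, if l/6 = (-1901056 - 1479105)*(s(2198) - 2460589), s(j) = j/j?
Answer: -860663/8317183594668 ≈ -1.0348e-7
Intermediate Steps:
s(j) = 1
l = 49903101568008 (l = 6*((-1901056 - 1479105)*(1 - 2460589)) = 6*(-3380161*(-2460588)) = 6*8317183594668 = 49903101568008)
Z = -5163978
Z/l = -5163978/49903101568008 = -5163978*1/49903101568008 = -860663/8317183594668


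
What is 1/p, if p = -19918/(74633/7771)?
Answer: -74633/154782778 ≈ -0.00048218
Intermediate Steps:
p = -154782778/74633 (p = -19918/(74633*(1/7771)) = -19918/74633/7771 = -19918*7771/74633 = -154782778/74633 ≈ -2073.9)
1/p = 1/(-154782778/74633) = -74633/154782778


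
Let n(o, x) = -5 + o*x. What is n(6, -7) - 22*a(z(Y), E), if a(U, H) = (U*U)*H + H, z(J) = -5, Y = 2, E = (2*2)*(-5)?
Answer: 11393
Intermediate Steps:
E = -20 (E = 4*(-5) = -20)
a(U, H) = H + H*U² (a(U, H) = U²*H + H = H*U² + H = H + H*U²)
n(6, -7) - 22*a(z(Y), E) = (-5 + 6*(-7)) - (-440)*(1 + (-5)²) = (-5 - 42) - (-440)*(1 + 25) = -47 - (-440)*26 = -47 - 22*(-520) = -47 + 11440 = 11393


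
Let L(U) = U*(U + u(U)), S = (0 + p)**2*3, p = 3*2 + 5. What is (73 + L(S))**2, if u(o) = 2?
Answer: 17574274624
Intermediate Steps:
p = 11 (p = 6 + 5 = 11)
S = 363 (S = (0 + 11)**2*3 = 11**2*3 = 121*3 = 363)
L(U) = U*(2 + U) (L(U) = U*(U + 2) = U*(2 + U))
(73 + L(S))**2 = (73 + 363*(2 + 363))**2 = (73 + 363*365)**2 = (73 + 132495)**2 = 132568**2 = 17574274624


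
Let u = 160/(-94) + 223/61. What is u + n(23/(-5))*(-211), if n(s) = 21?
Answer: -12698076/2867 ≈ -4429.0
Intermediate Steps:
u = 5601/2867 (u = 160*(-1/94) + 223*(1/61) = -80/47 + 223/61 = 5601/2867 ≈ 1.9536)
u + n(23/(-5))*(-211) = 5601/2867 + 21*(-211) = 5601/2867 - 4431 = -12698076/2867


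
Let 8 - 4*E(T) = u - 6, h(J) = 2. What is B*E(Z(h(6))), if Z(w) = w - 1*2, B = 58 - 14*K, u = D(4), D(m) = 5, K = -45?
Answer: 1548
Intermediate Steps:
u = 5
B = 688 (B = 58 - 14*(-45) = 58 + 630 = 688)
Z(w) = -2 + w (Z(w) = w - 2 = -2 + w)
E(T) = 9/4 (E(T) = 2 - (5 - 6)/4 = 2 - ¼*(-1) = 2 + ¼ = 9/4)
B*E(Z(h(6))) = 688*(9/4) = 1548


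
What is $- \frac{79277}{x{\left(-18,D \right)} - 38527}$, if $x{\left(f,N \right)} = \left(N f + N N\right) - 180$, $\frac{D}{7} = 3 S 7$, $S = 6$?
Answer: $- \frac{79277}{723341} \approx -0.1096$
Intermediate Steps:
$D = 882$ ($D = 7 \cdot 3 \cdot 6 \cdot 7 = 7 \cdot 18 \cdot 7 = 7 \cdot 126 = 882$)
$x{\left(f,N \right)} = -180 + N^{2} + N f$ ($x{\left(f,N \right)} = \left(N f + N^{2}\right) - 180 = \left(N^{2} + N f\right) - 180 = -180 + N^{2} + N f$)
$- \frac{79277}{x{\left(-18,D \right)} - 38527} = - \frac{79277}{\left(-180 + 882^{2} + 882 \left(-18\right)\right) - 38527} = - \frac{79277}{\left(-180 + 777924 - 15876\right) - 38527} = - \frac{79277}{761868 - 38527} = - \frac{79277}{723341}$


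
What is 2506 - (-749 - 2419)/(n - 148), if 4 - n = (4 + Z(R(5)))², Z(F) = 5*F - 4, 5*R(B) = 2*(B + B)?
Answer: 42503/17 ≈ 2500.2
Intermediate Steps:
R(B) = 4*B/5 (R(B) = (2*(B + B))/5 = (2*(2*B))/5 = (4*B)/5 = 4*B/5)
Z(F) = -4 + 5*F
n = -396 (n = 4 - (4 + (-4 + 5*((⅘)*5)))² = 4 - (4 + (-4 + 5*4))² = 4 - (4 + (-4 + 20))² = 4 - (4 + 16)² = 4 - 1*20² = 4 - 1*400 = 4 - 400 = -396)
2506 - (-749 - 2419)/(n - 148) = 2506 - (-749 - 2419)/(-396 - 148) = 2506 - (-3168)/(-544) = 2506 - (-3168)*(-1)/544 = 2506 - 1*99/17 = 2506 - 99/17 = 42503/17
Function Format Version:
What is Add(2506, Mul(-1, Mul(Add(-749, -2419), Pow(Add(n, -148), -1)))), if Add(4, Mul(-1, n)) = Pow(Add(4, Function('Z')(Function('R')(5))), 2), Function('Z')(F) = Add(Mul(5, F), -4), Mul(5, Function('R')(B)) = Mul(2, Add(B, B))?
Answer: Rational(42503, 17) ≈ 2500.2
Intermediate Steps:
Function('R')(B) = Mul(Rational(4, 5), B) (Function('R')(B) = Mul(Rational(1, 5), Mul(2, Add(B, B))) = Mul(Rational(1, 5), Mul(2, Mul(2, B))) = Mul(Rational(1, 5), Mul(4, B)) = Mul(Rational(4, 5), B))
Function('Z')(F) = Add(-4, Mul(5, F))
n = -396 (n = Add(4, Mul(-1, Pow(Add(4, Add(-4, Mul(5, Mul(Rational(4, 5), 5)))), 2))) = Add(4, Mul(-1, Pow(Add(4, Add(-4, Mul(5, 4))), 2))) = Add(4, Mul(-1, Pow(Add(4, Add(-4, 20)), 2))) = Add(4, Mul(-1, Pow(Add(4, 16), 2))) = Add(4, Mul(-1, Pow(20, 2))) = Add(4, Mul(-1, 400)) = Add(4, -400) = -396)
Add(2506, Mul(-1, Mul(Add(-749, -2419), Pow(Add(n, -148), -1)))) = Add(2506, Mul(-1, Mul(Add(-749, -2419), Pow(Add(-396, -148), -1)))) = Add(2506, Mul(-1, Mul(-3168, Pow(-544, -1)))) = Add(2506, Mul(-1, Mul(-3168, Rational(-1, 544)))) = Add(2506, Mul(-1, Rational(99, 17))) = Add(2506, Rational(-99, 17)) = Rational(42503, 17)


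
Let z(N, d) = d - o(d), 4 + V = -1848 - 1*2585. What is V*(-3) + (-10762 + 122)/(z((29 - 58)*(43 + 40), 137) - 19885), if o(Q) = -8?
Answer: 1876927/141 ≈ 13312.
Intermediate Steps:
V = -4437 (V = -4 + (-1848 - 1*2585) = -4 + (-1848 - 2585) = -4 - 4433 = -4437)
z(N, d) = 8 + d (z(N, d) = d - 1*(-8) = d + 8 = 8 + d)
V*(-3) + (-10762 + 122)/(z((29 - 58)*(43 + 40), 137) - 19885) = -4437*(-3) + (-10762 + 122)/((8 + 137) - 19885) = 13311 - 10640/(145 - 19885) = 13311 - 10640/(-19740) = 13311 - 10640*(-1/19740) = 13311 + 76/141 = 1876927/141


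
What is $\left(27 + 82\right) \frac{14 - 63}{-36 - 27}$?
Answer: $\frac{763}{9} \approx 84.778$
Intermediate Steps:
$\left(27 + 82\right) \frac{14 - 63}{-36 - 27} = 109 \left(- \frac{49}{-36 - 27}\right) = 109 \left(- \frac{49}{-63}\right) = 109 \left(\left(-49\right) \left(- \frac{1}{63}\right)\right) = 109 \cdot \frac{7}{9} = \frac{763}{9}$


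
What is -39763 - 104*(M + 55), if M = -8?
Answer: -44651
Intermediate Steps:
-39763 - 104*(M + 55) = -39763 - 104*(-8 + 55) = -39763 - 104*47 = -39763 - 4888 = -44651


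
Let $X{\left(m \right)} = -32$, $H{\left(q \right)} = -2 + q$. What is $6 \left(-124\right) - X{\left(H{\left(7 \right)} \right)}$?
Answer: $-712$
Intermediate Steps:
$6 \left(-124\right) - X{\left(H{\left(7 \right)} \right)} = 6 \left(-124\right) - -32 = -744 + 32 = -712$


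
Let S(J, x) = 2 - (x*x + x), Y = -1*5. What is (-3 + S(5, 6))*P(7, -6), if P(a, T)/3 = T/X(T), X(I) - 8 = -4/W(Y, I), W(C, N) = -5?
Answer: 1935/22 ≈ 87.955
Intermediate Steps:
Y = -5
X(I) = 44/5 (X(I) = 8 - 4/(-5) = 8 - 4*(-⅕) = 8 + ⅘ = 44/5)
S(J, x) = 2 - x - x² (S(J, x) = 2 - (x² + x) = 2 - (x + x²) = 2 + (-x - x²) = 2 - x - x²)
P(a, T) = 15*T/44 (P(a, T) = 3*(T/(44/5)) = 3*(T*(5/44)) = 3*(5*T/44) = 15*T/44)
(-3 + S(5, 6))*P(7, -6) = (-3 + (2 - 1*6 - 1*6²))*((15/44)*(-6)) = (-3 + (2 - 6 - 1*36))*(-45/22) = (-3 + (2 - 6 - 36))*(-45/22) = (-3 - 40)*(-45/22) = -43*(-45/22) = 1935/22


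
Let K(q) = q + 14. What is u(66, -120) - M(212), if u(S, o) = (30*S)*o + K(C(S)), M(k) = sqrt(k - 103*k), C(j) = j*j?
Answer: -233230 - 2*I*sqrt(5406) ≈ -2.3323e+5 - 147.05*I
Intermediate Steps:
C(j) = j**2
K(q) = 14 + q
M(k) = sqrt(102)*sqrt(-k) (M(k) = sqrt(-102*k) = sqrt(102)*sqrt(-k))
u(S, o) = 14 + S**2 + 30*S*o (u(S, o) = (30*S)*o + (14 + S**2) = 30*S*o + (14 + S**2) = 14 + S**2 + 30*S*o)
u(66, -120) - M(212) = (14 + 66**2 + 30*66*(-120)) - sqrt(102)*sqrt(-1*212) = (14 + 4356 - 237600) - sqrt(102)*sqrt(-212) = -233230 - sqrt(102)*2*I*sqrt(53) = -233230 - 2*I*sqrt(5406)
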